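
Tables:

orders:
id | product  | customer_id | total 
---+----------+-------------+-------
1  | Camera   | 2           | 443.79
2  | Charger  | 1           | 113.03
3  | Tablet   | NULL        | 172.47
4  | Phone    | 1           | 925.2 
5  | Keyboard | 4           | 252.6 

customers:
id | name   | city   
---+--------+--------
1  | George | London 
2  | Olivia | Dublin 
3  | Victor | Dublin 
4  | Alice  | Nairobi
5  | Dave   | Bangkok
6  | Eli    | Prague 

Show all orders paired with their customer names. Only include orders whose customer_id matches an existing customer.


INNER JOIN keeps only orders rows whose customer_id matches an id in customers. Walk through each order:
  - order 1 (Camera): customer_id=2 -> matches Olivia
  - order 2 (Charger): customer_id=1 -> matches George
  - order 3 (Tablet): customer_id=NULL, no match -> dropped
  - order 4 (Phone): customer_id=1 -> matches George
  - order 5 (Keyboard): customer_id=4 -> matches Alice
So 1 of 5 rows is dropped.

SQL:
SELECT a.product, b.name AS customer
FROM orders a
INNER JOIN customers b ON a.customer_id = b.id

Result:
product  | customer
---------+---------
Camera   | Olivia  
Charger  | George  
Phone    | George  
Keyboard | Alice   


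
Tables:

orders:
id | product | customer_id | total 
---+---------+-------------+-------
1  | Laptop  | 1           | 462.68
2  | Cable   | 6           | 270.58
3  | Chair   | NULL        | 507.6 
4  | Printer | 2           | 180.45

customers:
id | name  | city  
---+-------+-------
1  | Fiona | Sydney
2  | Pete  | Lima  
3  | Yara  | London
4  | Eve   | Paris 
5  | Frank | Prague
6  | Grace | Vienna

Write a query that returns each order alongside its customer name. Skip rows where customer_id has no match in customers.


INNER JOIN keeps only orders rows whose customer_id matches an id in customers. Walk through each order:
  - order 1 (Laptop): customer_id=1 -> matches Fiona
  - order 2 (Cable): customer_id=6 -> matches Grace
  - order 3 (Chair): customer_id=NULL, no match -> dropped
  - order 4 (Printer): customer_id=2 -> matches Pete
So 1 of 4 rows is dropped.

SQL:
SELECT a.product, b.name AS customer
FROM orders a
INNER JOIN customers b ON a.customer_id = b.id

Result:
product | customer
--------+---------
Laptop  | Fiona   
Cable   | Grace   
Printer | Pete    


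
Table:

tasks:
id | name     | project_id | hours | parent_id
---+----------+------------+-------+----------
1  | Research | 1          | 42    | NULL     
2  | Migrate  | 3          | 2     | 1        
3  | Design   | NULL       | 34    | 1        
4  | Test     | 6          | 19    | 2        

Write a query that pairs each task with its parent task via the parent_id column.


This is a self-join: tasks is joined to a second copy of itself, matching each row's parent_id to another row's id. Use LEFT JOIN so rows with parent_id=NULL are kept.
  - task 1 (Research): parent_id=NULL -> NULL
  - task 2 (Migrate): parent_id=1 -> Research
  - task 3 (Design): parent_id=1 -> Research
  - task 4 (Test): parent_id=2 -> Migrate

SQL:
SELECT a.name AS item, b.name AS parent
FROM tasks a
LEFT JOIN tasks b ON a.parent_id = b.id

Result:
item     | parent  
---------+---------
Research | NULL    
Migrate  | Research
Design   | Research
Test     | Migrate 


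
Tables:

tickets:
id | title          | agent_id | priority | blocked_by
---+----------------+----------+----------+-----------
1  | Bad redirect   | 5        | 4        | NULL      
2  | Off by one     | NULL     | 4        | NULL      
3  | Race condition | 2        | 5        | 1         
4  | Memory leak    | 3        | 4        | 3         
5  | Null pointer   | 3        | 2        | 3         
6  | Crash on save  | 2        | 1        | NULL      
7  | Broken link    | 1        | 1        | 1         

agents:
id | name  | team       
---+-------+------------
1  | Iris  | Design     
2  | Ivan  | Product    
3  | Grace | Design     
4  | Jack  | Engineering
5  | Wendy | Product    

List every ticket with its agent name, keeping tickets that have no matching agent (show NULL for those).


LEFT JOIN keeps every row from tickets (the left table); where agent_id has no match in agents, the agent columns become NULL. Walk through each ticket:
  - ticket 1 (Bad redirect): agent_id=5 -> matches Wendy
  - ticket 2 (Off by one): agent_id=NULL, no match -> kept with NULL
  - ticket 3 (Race condition): agent_id=2 -> matches Ivan
  - ticket 4 (Memory leak): agent_id=3 -> matches Grace
  - ticket 5 (Null pointer): agent_id=3 -> matches Grace
  - ticket 6 (Crash on save): agent_id=2 -> matches Ivan
  - ticket 7 (Broken link): agent_id=1 -> matches Iris
All 7 rows appear; 1 has NULL agent.

SQL:
SELECT a.title, b.name AS agent
FROM tickets a
LEFT JOIN agents b ON a.agent_id = b.id

Result:
title          | agent
---------------+------
Bad redirect   | Wendy
Off by one     | NULL 
Race condition | Ivan 
Memory leak    | Grace
Null pointer   | Grace
Crash on save  | Ivan 
Broken link    | Iris 


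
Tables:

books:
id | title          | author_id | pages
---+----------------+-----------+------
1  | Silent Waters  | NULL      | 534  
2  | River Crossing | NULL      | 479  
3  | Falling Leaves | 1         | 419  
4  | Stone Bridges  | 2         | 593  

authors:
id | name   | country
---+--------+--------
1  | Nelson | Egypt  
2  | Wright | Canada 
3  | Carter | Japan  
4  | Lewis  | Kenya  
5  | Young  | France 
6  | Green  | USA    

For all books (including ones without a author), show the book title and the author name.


LEFT JOIN keeps every row from books (the left table); where author_id has no match in authors, the author columns become NULL. Walk through each book:
  - book 1 (Silent Waters): author_id=NULL, no match -> kept with NULL
  - book 2 (River Crossing): author_id=NULL, no match -> kept with NULL
  - book 3 (Falling Leaves): author_id=1 -> matches Nelson
  - book 4 (Stone Bridges): author_id=2 -> matches Wright
All 4 rows appear; 2 have NULL author.

SQL:
SELECT a.title, b.name AS author
FROM books a
LEFT JOIN authors b ON a.author_id = b.id

Result:
title          | author
---------------+-------
Silent Waters  | NULL  
River Crossing | NULL  
Falling Leaves | Nelson
Stone Bridges  | Wright


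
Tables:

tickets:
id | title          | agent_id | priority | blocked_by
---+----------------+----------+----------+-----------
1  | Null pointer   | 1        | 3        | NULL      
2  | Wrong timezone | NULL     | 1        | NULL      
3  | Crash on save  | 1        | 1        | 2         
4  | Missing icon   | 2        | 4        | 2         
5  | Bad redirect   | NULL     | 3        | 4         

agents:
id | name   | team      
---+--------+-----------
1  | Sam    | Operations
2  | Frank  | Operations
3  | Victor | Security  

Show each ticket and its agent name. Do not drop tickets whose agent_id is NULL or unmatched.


LEFT JOIN keeps every row from tickets (the left table); where agent_id has no match in agents, the agent columns become NULL. Walk through each ticket:
  - ticket 1 (Null pointer): agent_id=1 -> matches Sam
  - ticket 2 (Wrong timezone): agent_id=NULL, no match -> kept with NULL
  - ticket 3 (Crash on save): agent_id=1 -> matches Sam
  - ticket 4 (Missing icon): agent_id=2 -> matches Frank
  - ticket 5 (Bad redirect): agent_id=NULL, no match -> kept with NULL
All 5 rows appear; 2 have NULL agent.

SQL:
SELECT a.title, b.name AS agent
FROM tickets a
LEFT JOIN agents b ON a.agent_id = b.id

Result:
title          | agent
---------------+------
Null pointer   | Sam  
Wrong timezone | NULL 
Crash on save  | Sam  
Missing icon   | Frank
Bad redirect   | NULL 


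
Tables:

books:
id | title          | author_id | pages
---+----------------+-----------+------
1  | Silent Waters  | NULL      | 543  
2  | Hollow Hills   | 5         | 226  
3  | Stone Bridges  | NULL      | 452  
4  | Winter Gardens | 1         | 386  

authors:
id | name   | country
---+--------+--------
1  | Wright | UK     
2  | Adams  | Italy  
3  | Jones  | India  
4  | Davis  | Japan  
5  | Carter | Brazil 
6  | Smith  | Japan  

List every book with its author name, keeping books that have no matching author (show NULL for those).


LEFT JOIN keeps every row from books (the left table); where author_id has no match in authors, the author columns become NULL. Walk through each book:
  - book 1 (Silent Waters): author_id=NULL, no match -> kept with NULL
  - book 2 (Hollow Hills): author_id=5 -> matches Carter
  - book 3 (Stone Bridges): author_id=NULL, no match -> kept with NULL
  - book 4 (Winter Gardens): author_id=1 -> matches Wright
All 4 rows appear; 2 have NULL author.

SQL:
SELECT a.title, b.name AS author
FROM books a
LEFT JOIN authors b ON a.author_id = b.id

Result:
title          | author
---------------+-------
Silent Waters  | NULL  
Hollow Hills   | Carter
Stone Bridges  | NULL  
Winter Gardens | Wright


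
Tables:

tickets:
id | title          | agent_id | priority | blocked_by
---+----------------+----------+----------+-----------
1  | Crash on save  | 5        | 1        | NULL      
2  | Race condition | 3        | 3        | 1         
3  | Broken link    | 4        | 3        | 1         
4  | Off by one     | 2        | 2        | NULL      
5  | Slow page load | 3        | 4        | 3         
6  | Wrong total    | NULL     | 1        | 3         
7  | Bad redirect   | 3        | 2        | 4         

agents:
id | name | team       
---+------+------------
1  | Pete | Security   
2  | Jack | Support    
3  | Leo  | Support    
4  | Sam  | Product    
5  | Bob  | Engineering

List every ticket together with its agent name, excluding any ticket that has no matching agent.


INNER JOIN keeps only tickets rows whose agent_id matches an id in agents. Walk through each ticket:
  - ticket 1 (Crash on save): agent_id=5 -> matches Bob
  - ticket 2 (Race condition): agent_id=3 -> matches Leo
  - ticket 3 (Broken link): agent_id=4 -> matches Sam
  - ticket 4 (Off by one): agent_id=2 -> matches Jack
  - ticket 5 (Slow page load): agent_id=3 -> matches Leo
  - ticket 6 (Wrong total): agent_id=NULL, no match -> dropped
  - ticket 7 (Bad redirect): agent_id=3 -> matches Leo
So 1 of 7 rows is dropped.

SQL:
SELECT a.title, b.name AS agent
FROM tickets a
INNER JOIN agents b ON a.agent_id = b.id

Result:
title          | agent
---------------+------
Crash on save  | Bob  
Race condition | Leo  
Broken link    | Sam  
Off by one     | Jack 
Slow page load | Leo  
Bad redirect   | Leo  


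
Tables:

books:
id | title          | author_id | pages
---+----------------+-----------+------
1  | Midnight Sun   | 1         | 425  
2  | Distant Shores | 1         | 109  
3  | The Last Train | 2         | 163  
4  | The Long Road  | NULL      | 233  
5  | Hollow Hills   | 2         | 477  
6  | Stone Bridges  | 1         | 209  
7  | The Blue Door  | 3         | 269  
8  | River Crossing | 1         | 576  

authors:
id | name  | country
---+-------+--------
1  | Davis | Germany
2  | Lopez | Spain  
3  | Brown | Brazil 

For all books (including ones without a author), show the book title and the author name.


LEFT JOIN keeps every row from books (the left table); where author_id has no match in authors, the author columns become NULL. Walk through each book:
  - book 1 (Midnight Sun): author_id=1 -> matches Davis
  - book 2 (Distant Shores): author_id=1 -> matches Davis
  - book 3 (The Last Train): author_id=2 -> matches Lopez
  - book 4 (The Long Road): author_id=NULL, no match -> kept with NULL
  - book 5 (Hollow Hills): author_id=2 -> matches Lopez
  - book 6 (Stone Bridges): author_id=1 -> matches Davis
  - book 7 (The Blue Door): author_id=3 -> matches Brown
  - book 8 (River Crossing): author_id=1 -> matches Davis
All 8 rows appear; 1 has NULL author.

SQL:
SELECT a.title, b.name AS author
FROM books a
LEFT JOIN authors b ON a.author_id = b.id

Result:
title          | author
---------------+-------
Midnight Sun   | Davis 
Distant Shores | Davis 
The Last Train | Lopez 
The Long Road  | NULL  
Hollow Hills   | Lopez 
Stone Bridges  | Davis 
The Blue Door  | Brown 
River Crossing | Davis 


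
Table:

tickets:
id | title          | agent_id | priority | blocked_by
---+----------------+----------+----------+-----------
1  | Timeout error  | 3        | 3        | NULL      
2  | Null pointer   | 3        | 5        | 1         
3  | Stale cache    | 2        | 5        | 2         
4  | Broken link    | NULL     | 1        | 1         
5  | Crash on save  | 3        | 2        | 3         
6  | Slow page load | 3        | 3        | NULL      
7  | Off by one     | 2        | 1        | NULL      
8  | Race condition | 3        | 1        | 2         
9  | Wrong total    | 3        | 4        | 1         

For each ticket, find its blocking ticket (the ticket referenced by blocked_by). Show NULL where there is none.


This is a self-join: tickets is joined to a second copy of itself, matching each row's blocked_by to another row's id. Use LEFT JOIN so rows with blocked_by=NULL are kept.
  - ticket 1 (Timeout error): blocked_by=NULL -> NULL
  - ticket 2 (Null pointer): blocked_by=1 -> Timeout error
  - ticket 3 (Stale cache): blocked_by=2 -> Null pointer
  - ticket 4 (Broken link): blocked_by=1 -> Timeout error
  - ticket 5 (Crash on save): blocked_by=3 -> Stale cache
  - ticket 6 (Slow page load): blocked_by=NULL -> NULL
  - ticket 7 (Off by one): blocked_by=NULL -> NULL
  - ticket 8 (Race condition): blocked_by=2 -> Null pointer
  - ticket 9 (Wrong total): blocked_by=1 -> Timeout error

SQL:
SELECT a.title AS item, b.title AS blocked_by
FROM tickets a
LEFT JOIN tickets b ON a.blocked_by = b.id

Result:
item           | blocked_by   
---------------+--------------
Timeout error  | NULL         
Null pointer   | Timeout error
Stale cache    | Null pointer 
Broken link    | Timeout error
Crash on save  | Stale cache  
Slow page load | NULL         
Off by one     | NULL         
Race condition | Null pointer 
Wrong total    | Timeout error


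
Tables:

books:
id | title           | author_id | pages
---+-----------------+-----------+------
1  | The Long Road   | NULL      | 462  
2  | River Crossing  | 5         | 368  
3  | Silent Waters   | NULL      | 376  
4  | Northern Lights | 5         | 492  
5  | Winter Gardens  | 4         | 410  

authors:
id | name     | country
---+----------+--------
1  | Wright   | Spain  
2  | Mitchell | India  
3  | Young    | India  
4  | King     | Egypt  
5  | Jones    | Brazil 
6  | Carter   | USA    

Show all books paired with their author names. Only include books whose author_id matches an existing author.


INNER JOIN keeps only books rows whose author_id matches an id in authors. Walk through each book:
  - book 1 (The Long Road): author_id=NULL, no match -> dropped
  - book 2 (River Crossing): author_id=5 -> matches Jones
  - book 3 (Silent Waters): author_id=NULL, no match -> dropped
  - book 4 (Northern Lights): author_id=5 -> matches Jones
  - book 5 (Winter Gardens): author_id=4 -> matches King
So 2 of 5 rows are dropped.

SQL:
SELECT a.title, b.name AS author
FROM books a
INNER JOIN authors b ON a.author_id = b.id

Result:
title           | author
----------------+-------
River Crossing  | Jones 
Northern Lights | Jones 
Winter Gardens  | King  


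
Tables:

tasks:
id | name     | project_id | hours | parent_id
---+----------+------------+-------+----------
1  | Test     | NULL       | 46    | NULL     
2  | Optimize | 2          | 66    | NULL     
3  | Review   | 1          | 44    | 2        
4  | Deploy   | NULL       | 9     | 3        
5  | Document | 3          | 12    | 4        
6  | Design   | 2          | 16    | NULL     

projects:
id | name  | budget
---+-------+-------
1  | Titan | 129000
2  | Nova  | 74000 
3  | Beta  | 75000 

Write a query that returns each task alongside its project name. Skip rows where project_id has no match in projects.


INNER JOIN keeps only tasks rows whose project_id matches an id in projects. Walk through each task:
  - task 1 (Test): project_id=NULL, no match -> dropped
  - task 2 (Optimize): project_id=2 -> matches Nova
  - task 3 (Review): project_id=1 -> matches Titan
  - task 4 (Deploy): project_id=NULL, no match -> dropped
  - task 5 (Document): project_id=3 -> matches Beta
  - task 6 (Design): project_id=2 -> matches Nova
So 2 of 6 rows are dropped.

SQL:
SELECT a.name, b.name AS project
FROM tasks a
INNER JOIN projects b ON a.project_id = b.id

Result:
name     | project
---------+--------
Optimize | Nova   
Review   | Titan  
Document | Beta   
Design   | Nova   


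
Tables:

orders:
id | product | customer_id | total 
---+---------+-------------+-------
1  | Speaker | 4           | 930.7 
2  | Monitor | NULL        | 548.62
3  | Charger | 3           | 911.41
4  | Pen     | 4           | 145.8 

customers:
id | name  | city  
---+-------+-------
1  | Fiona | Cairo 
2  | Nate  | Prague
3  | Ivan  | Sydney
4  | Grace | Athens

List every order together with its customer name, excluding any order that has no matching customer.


INNER JOIN keeps only orders rows whose customer_id matches an id in customers. Walk through each order:
  - order 1 (Speaker): customer_id=4 -> matches Grace
  - order 2 (Monitor): customer_id=NULL, no match -> dropped
  - order 3 (Charger): customer_id=3 -> matches Ivan
  - order 4 (Pen): customer_id=4 -> matches Grace
So 1 of 4 rows is dropped.

SQL:
SELECT a.product, b.name AS customer
FROM orders a
INNER JOIN customers b ON a.customer_id = b.id

Result:
product | customer
--------+---------
Speaker | Grace   
Charger | Ivan    
Pen     | Grace   


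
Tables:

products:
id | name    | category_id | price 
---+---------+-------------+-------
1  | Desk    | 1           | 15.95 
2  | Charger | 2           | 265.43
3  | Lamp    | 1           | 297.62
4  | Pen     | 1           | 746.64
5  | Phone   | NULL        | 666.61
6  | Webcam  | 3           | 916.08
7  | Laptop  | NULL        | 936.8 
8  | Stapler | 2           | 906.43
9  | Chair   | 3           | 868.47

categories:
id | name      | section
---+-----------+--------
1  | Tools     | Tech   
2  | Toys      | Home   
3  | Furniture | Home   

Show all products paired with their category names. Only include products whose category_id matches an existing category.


INNER JOIN keeps only products rows whose category_id matches an id in categories. Walk through each product:
  - product 1 (Desk): category_id=1 -> matches Tools
  - product 2 (Charger): category_id=2 -> matches Toys
  - product 3 (Lamp): category_id=1 -> matches Tools
  - product 4 (Pen): category_id=1 -> matches Tools
  - product 5 (Phone): category_id=NULL, no match -> dropped
  - product 6 (Webcam): category_id=3 -> matches Furniture
  - product 7 (Laptop): category_id=NULL, no match -> dropped
  - product 8 (Stapler): category_id=2 -> matches Toys
  - product 9 (Chair): category_id=3 -> matches Furniture
So 2 of 9 rows are dropped.

SQL:
SELECT a.name, b.name AS category
FROM products a
INNER JOIN categories b ON a.category_id = b.id

Result:
name    | category 
--------+----------
Desk    | Tools    
Charger | Toys     
Lamp    | Tools    
Pen     | Tools    
Webcam  | Furniture
Stapler | Toys     
Chair   | Furniture


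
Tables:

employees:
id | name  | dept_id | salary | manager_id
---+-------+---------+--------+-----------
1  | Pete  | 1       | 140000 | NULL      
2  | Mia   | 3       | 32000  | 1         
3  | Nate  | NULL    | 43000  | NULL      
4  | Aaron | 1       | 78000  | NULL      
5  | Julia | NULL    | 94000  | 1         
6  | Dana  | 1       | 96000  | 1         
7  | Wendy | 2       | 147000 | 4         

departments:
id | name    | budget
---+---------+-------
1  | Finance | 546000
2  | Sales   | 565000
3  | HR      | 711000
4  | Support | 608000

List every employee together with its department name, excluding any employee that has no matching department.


INNER JOIN keeps only employees rows whose dept_id matches an id in departments. Walk through each employee:
  - employee 1 (Pete): dept_id=1 -> matches Finance
  - employee 2 (Mia): dept_id=3 -> matches HR
  - employee 3 (Nate): dept_id=NULL, no match -> dropped
  - employee 4 (Aaron): dept_id=1 -> matches Finance
  - employee 5 (Julia): dept_id=NULL, no match -> dropped
  - employee 6 (Dana): dept_id=1 -> matches Finance
  - employee 7 (Wendy): dept_id=2 -> matches Sales
So 2 of 7 rows are dropped.

SQL:
SELECT a.name, b.name AS department
FROM employees a
INNER JOIN departments b ON a.dept_id = b.id

Result:
name  | department
------+-----------
Pete  | Finance   
Mia   | HR        
Aaron | Finance   
Dana  | Finance   
Wendy | Sales     


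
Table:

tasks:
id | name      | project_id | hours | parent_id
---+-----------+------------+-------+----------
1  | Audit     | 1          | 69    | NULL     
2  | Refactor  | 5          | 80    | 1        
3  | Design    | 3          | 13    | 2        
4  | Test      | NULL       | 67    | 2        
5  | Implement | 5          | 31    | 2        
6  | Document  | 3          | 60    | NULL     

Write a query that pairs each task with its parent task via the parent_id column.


This is a self-join: tasks is joined to a second copy of itself, matching each row's parent_id to another row's id. Use LEFT JOIN so rows with parent_id=NULL are kept.
  - task 1 (Audit): parent_id=NULL -> NULL
  - task 2 (Refactor): parent_id=1 -> Audit
  - task 3 (Design): parent_id=2 -> Refactor
  - task 4 (Test): parent_id=2 -> Refactor
  - task 5 (Implement): parent_id=2 -> Refactor
  - task 6 (Document): parent_id=NULL -> NULL

SQL:
SELECT a.name AS item, b.name AS parent
FROM tasks a
LEFT JOIN tasks b ON a.parent_id = b.id

Result:
item      | parent  
----------+---------
Audit     | NULL    
Refactor  | Audit   
Design    | Refactor
Test      | Refactor
Implement | Refactor
Document  | NULL    


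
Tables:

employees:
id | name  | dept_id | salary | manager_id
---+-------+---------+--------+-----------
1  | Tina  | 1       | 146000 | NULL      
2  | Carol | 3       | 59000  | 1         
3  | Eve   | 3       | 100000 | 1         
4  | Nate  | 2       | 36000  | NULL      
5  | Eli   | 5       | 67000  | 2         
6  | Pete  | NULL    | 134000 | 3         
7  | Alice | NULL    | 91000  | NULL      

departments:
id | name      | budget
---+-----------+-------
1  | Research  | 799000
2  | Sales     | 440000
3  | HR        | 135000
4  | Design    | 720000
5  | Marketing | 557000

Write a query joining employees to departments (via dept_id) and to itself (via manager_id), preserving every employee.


Two LEFT JOINs from the same base table employees: one to departments via dept_id, one to employees itself via manager_id. Both are LEFT so every employee is preserved.
Match against departments:
  - employee 1 (Tina): dept_id=1 -> matches Research
  - employee 2 (Carol): dept_id=3 -> matches HR
  - employee 3 (Eve): dept_id=3 -> matches HR
  - employee 4 (Nate): dept_id=2 -> matches Sales
  - employee 5 (Eli): dept_id=5 -> matches Marketing
  - employee 6 (Pete): dept_id=NULL, no match -> kept with NULL
  - employee 7 (Alice): dept_id=NULL, no match -> kept with NULL
Match against employees (self):
  - employee 1 (Tina): manager_id=NULL -> NULL
  - employee 2 (Carol): manager_id=1 -> Tina
  - employee 3 (Eve): manager_id=1 -> Tina
  - employee 4 (Nate): manager_id=NULL -> NULL
  - employee 5 (Eli): manager_id=2 -> Carol
  - employee 6 (Pete): manager_id=3 -> Eve
  - employee 7 (Alice): manager_id=NULL -> NULL

SQL:
SELECT a.name, b.name AS department, c.name AS manager
FROM employees a
LEFT JOIN departments b ON a.dept_id = b.id
LEFT JOIN employees c ON a.manager_id = c.id

Result:
name  | department | manager
------+------------+--------
Tina  | Research   | NULL   
Carol | HR         | Tina   
Eve   | HR         | Tina   
Nate  | Sales      | NULL   
Eli   | Marketing  | Carol  
Pete  | NULL       | Eve    
Alice | NULL       | NULL   


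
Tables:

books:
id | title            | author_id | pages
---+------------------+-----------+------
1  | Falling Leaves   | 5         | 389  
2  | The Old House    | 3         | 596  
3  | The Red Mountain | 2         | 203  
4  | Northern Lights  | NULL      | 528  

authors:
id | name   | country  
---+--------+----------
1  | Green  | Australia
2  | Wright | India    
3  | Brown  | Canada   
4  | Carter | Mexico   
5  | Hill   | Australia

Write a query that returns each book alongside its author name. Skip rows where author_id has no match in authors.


INNER JOIN keeps only books rows whose author_id matches an id in authors. Walk through each book:
  - book 1 (Falling Leaves): author_id=5 -> matches Hill
  - book 2 (The Old House): author_id=3 -> matches Brown
  - book 3 (The Red Mountain): author_id=2 -> matches Wright
  - book 4 (Northern Lights): author_id=NULL, no match -> dropped
So 1 of 4 rows is dropped.

SQL:
SELECT a.title, b.name AS author
FROM books a
INNER JOIN authors b ON a.author_id = b.id

Result:
title            | author
-----------------+-------
Falling Leaves   | Hill  
The Old House    | Brown 
The Red Mountain | Wright


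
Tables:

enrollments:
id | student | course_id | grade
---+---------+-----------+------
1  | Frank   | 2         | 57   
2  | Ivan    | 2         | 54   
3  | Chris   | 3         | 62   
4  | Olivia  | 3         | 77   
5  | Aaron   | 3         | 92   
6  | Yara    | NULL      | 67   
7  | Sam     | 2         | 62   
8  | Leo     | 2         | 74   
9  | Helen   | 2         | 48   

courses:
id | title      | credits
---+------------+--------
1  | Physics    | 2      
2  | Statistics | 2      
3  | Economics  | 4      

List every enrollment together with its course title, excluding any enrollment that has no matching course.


INNER JOIN keeps only enrollments rows whose course_id matches an id in courses. Walk through each enrollment:
  - enrollment 1 (Frank): course_id=2 -> matches Statistics
  - enrollment 2 (Ivan): course_id=2 -> matches Statistics
  - enrollment 3 (Chris): course_id=3 -> matches Economics
  - enrollment 4 (Olivia): course_id=3 -> matches Economics
  - enrollment 5 (Aaron): course_id=3 -> matches Economics
  - enrollment 6 (Yara): course_id=NULL, no match -> dropped
  - enrollment 7 (Sam): course_id=2 -> matches Statistics
  - enrollment 8 (Leo): course_id=2 -> matches Statistics
  - enrollment 9 (Helen): course_id=2 -> matches Statistics
So 1 of 9 rows is dropped.

SQL:
SELECT a.student, b.title AS course
FROM enrollments a
INNER JOIN courses b ON a.course_id = b.id

Result:
student | course    
--------+-----------
Frank   | Statistics
Ivan    | Statistics
Chris   | Economics 
Olivia  | Economics 
Aaron   | Economics 
Sam     | Statistics
Leo     | Statistics
Helen   | Statistics


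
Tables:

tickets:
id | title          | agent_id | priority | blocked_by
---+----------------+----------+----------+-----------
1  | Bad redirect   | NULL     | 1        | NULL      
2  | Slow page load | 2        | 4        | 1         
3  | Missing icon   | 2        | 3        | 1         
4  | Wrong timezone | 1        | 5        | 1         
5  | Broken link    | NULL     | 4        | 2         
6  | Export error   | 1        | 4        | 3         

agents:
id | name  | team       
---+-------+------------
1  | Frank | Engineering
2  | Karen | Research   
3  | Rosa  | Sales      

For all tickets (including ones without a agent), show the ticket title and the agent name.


LEFT JOIN keeps every row from tickets (the left table); where agent_id has no match in agents, the agent columns become NULL. Walk through each ticket:
  - ticket 1 (Bad redirect): agent_id=NULL, no match -> kept with NULL
  - ticket 2 (Slow page load): agent_id=2 -> matches Karen
  - ticket 3 (Missing icon): agent_id=2 -> matches Karen
  - ticket 4 (Wrong timezone): agent_id=1 -> matches Frank
  - ticket 5 (Broken link): agent_id=NULL, no match -> kept with NULL
  - ticket 6 (Export error): agent_id=1 -> matches Frank
All 6 rows appear; 2 have NULL agent.

SQL:
SELECT a.title, b.name AS agent
FROM tickets a
LEFT JOIN agents b ON a.agent_id = b.id

Result:
title          | agent
---------------+------
Bad redirect   | NULL 
Slow page load | Karen
Missing icon   | Karen
Wrong timezone | Frank
Broken link    | NULL 
Export error   | Frank


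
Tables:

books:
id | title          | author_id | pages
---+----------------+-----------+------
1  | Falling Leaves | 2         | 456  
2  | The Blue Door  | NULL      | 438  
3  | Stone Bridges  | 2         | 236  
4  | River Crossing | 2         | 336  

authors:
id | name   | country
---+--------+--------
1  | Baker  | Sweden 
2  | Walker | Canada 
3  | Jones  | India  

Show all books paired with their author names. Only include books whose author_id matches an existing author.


INNER JOIN keeps only books rows whose author_id matches an id in authors. Walk through each book:
  - book 1 (Falling Leaves): author_id=2 -> matches Walker
  - book 2 (The Blue Door): author_id=NULL, no match -> dropped
  - book 3 (Stone Bridges): author_id=2 -> matches Walker
  - book 4 (River Crossing): author_id=2 -> matches Walker
So 1 of 4 rows is dropped.

SQL:
SELECT a.title, b.name AS author
FROM books a
INNER JOIN authors b ON a.author_id = b.id

Result:
title          | author
---------------+-------
Falling Leaves | Walker
Stone Bridges  | Walker
River Crossing | Walker


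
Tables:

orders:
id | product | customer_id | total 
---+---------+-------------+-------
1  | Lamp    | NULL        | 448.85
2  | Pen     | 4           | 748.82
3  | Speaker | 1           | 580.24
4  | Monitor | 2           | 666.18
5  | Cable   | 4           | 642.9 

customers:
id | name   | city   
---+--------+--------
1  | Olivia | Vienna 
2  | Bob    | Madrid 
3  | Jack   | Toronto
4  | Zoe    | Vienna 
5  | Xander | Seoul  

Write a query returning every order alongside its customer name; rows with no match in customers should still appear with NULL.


LEFT JOIN keeps every row from orders (the left table); where customer_id has no match in customers, the customer columns become NULL. Walk through each order:
  - order 1 (Lamp): customer_id=NULL, no match -> kept with NULL
  - order 2 (Pen): customer_id=4 -> matches Zoe
  - order 3 (Speaker): customer_id=1 -> matches Olivia
  - order 4 (Monitor): customer_id=2 -> matches Bob
  - order 5 (Cable): customer_id=4 -> matches Zoe
All 5 rows appear; 1 has NULL customer.

SQL:
SELECT a.product, b.name AS customer
FROM orders a
LEFT JOIN customers b ON a.customer_id = b.id

Result:
product | customer
--------+---------
Lamp    | NULL    
Pen     | Zoe     
Speaker | Olivia  
Monitor | Bob     
Cable   | Zoe     


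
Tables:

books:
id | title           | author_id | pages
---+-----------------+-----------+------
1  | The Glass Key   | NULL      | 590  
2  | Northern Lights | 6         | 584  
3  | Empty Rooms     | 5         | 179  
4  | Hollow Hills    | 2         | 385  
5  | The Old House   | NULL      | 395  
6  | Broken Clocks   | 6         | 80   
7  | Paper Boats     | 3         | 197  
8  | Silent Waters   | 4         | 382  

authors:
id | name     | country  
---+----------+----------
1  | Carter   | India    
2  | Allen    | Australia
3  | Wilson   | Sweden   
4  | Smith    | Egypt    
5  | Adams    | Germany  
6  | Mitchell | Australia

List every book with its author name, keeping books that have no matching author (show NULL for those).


LEFT JOIN keeps every row from books (the left table); where author_id has no match in authors, the author columns become NULL. Walk through each book:
  - book 1 (The Glass Key): author_id=NULL, no match -> kept with NULL
  - book 2 (Northern Lights): author_id=6 -> matches Mitchell
  - book 3 (Empty Rooms): author_id=5 -> matches Adams
  - book 4 (Hollow Hills): author_id=2 -> matches Allen
  - book 5 (The Old House): author_id=NULL, no match -> kept with NULL
  - book 6 (Broken Clocks): author_id=6 -> matches Mitchell
  - book 7 (Paper Boats): author_id=3 -> matches Wilson
  - book 8 (Silent Waters): author_id=4 -> matches Smith
All 8 rows appear; 2 have NULL author.

SQL:
SELECT a.title, b.name AS author
FROM books a
LEFT JOIN authors b ON a.author_id = b.id

Result:
title           | author  
----------------+---------
The Glass Key   | NULL    
Northern Lights | Mitchell
Empty Rooms     | Adams   
Hollow Hills    | Allen   
The Old House   | NULL    
Broken Clocks   | Mitchell
Paper Boats     | Wilson  
Silent Waters   | Smith   


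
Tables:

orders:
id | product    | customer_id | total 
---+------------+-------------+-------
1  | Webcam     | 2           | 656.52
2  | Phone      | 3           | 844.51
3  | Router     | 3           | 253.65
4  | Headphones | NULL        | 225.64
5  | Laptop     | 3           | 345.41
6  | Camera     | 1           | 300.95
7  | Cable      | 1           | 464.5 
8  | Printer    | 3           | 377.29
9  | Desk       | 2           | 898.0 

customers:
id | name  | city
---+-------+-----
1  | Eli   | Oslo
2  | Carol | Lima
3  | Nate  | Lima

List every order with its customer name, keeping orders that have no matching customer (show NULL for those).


LEFT JOIN keeps every row from orders (the left table); where customer_id has no match in customers, the customer columns become NULL. Walk through each order:
  - order 1 (Webcam): customer_id=2 -> matches Carol
  - order 2 (Phone): customer_id=3 -> matches Nate
  - order 3 (Router): customer_id=3 -> matches Nate
  - order 4 (Headphones): customer_id=NULL, no match -> kept with NULL
  - order 5 (Laptop): customer_id=3 -> matches Nate
  - order 6 (Camera): customer_id=1 -> matches Eli
  - order 7 (Cable): customer_id=1 -> matches Eli
  - order 8 (Printer): customer_id=3 -> matches Nate
  - order 9 (Desk): customer_id=2 -> matches Carol
All 9 rows appear; 1 has NULL customer.

SQL:
SELECT a.product, b.name AS customer
FROM orders a
LEFT JOIN customers b ON a.customer_id = b.id

Result:
product    | customer
-----------+---------
Webcam     | Carol   
Phone      | Nate    
Router     | Nate    
Headphones | NULL    
Laptop     | Nate    
Camera     | Eli     
Cable      | Eli     
Printer    | Nate    
Desk       | Carol   


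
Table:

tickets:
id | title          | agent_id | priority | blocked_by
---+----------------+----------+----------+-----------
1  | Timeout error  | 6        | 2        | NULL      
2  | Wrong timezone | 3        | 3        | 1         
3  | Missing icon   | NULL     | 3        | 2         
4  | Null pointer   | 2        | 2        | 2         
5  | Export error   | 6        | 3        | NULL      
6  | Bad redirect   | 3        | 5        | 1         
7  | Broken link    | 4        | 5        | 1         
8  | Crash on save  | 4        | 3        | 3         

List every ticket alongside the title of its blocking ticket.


This is a self-join: tickets is joined to a second copy of itself, matching each row's blocked_by to another row's id. Use LEFT JOIN so rows with blocked_by=NULL are kept.
  - ticket 1 (Timeout error): blocked_by=NULL -> NULL
  - ticket 2 (Wrong timezone): blocked_by=1 -> Timeout error
  - ticket 3 (Missing icon): blocked_by=2 -> Wrong timezone
  - ticket 4 (Null pointer): blocked_by=2 -> Wrong timezone
  - ticket 5 (Export error): blocked_by=NULL -> NULL
  - ticket 6 (Bad redirect): blocked_by=1 -> Timeout error
  - ticket 7 (Broken link): blocked_by=1 -> Timeout error
  - ticket 8 (Crash on save): blocked_by=3 -> Missing icon

SQL:
SELECT a.title AS item, b.title AS blocked_by
FROM tickets a
LEFT JOIN tickets b ON a.blocked_by = b.id

Result:
item           | blocked_by    
---------------+---------------
Timeout error  | NULL          
Wrong timezone | Timeout error 
Missing icon   | Wrong timezone
Null pointer   | Wrong timezone
Export error   | NULL          
Bad redirect   | Timeout error 
Broken link    | Timeout error 
Crash on save  | Missing icon  


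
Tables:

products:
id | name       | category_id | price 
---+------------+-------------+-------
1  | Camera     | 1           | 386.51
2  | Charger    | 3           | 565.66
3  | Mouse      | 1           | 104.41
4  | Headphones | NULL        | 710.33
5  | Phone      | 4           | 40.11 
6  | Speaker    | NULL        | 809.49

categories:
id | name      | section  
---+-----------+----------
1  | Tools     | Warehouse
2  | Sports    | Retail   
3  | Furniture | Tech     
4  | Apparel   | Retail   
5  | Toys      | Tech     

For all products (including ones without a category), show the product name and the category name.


LEFT JOIN keeps every row from products (the left table); where category_id has no match in categories, the category columns become NULL. Walk through each product:
  - product 1 (Camera): category_id=1 -> matches Tools
  - product 2 (Charger): category_id=3 -> matches Furniture
  - product 3 (Mouse): category_id=1 -> matches Tools
  - product 4 (Headphones): category_id=NULL, no match -> kept with NULL
  - product 5 (Phone): category_id=4 -> matches Apparel
  - product 6 (Speaker): category_id=NULL, no match -> kept with NULL
All 6 rows appear; 2 have NULL category.

SQL:
SELECT a.name, b.name AS category
FROM products a
LEFT JOIN categories b ON a.category_id = b.id

Result:
name       | category 
-----------+----------
Camera     | Tools    
Charger    | Furniture
Mouse      | Tools    
Headphones | NULL     
Phone      | Apparel  
Speaker    | NULL     


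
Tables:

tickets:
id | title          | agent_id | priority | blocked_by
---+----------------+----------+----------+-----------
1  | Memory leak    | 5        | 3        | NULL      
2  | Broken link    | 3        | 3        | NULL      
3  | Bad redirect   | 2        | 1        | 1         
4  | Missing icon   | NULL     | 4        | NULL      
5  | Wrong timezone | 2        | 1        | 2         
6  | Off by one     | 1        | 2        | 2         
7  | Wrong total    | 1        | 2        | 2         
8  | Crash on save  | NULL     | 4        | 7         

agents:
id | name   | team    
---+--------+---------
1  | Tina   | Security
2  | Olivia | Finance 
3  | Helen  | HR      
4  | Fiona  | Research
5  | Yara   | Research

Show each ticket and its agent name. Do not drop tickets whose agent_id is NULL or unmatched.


LEFT JOIN keeps every row from tickets (the left table); where agent_id has no match in agents, the agent columns become NULL. Walk through each ticket:
  - ticket 1 (Memory leak): agent_id=5 -> matches Yara
  - ticket 2 (Broken link): agent_id=3 -> matches Helen
  - ticket 3 (Bad redirect): agent_id=2 -> matches Olivia
  - ticket 4 (Missing icon): agent_id=NULL, no match -> kept with NULL
  - ticket 5 (Wrong timezone): agent_id=2 -> matches Olivia
  - ticket 6 (Off by one): agent_id=1 -> matches Tina
  - ticket 7 (Wrong total): agent_id=1 -> matches Tina
  - ticket 8 (Crash on save): agent_id=NULL, no match -> kept with NULL
All 8 rows appear; 2 have NULL agent.

SQL:
SELECT a.title, b.name AS agent
FROM tickets a
LEFT JOIN agents b ON a.agent_id = b.id

Result:
title          | agent 
---------------+-------
Memory leak    | Yara  
Broken link    | Helen 
Bad redirect   | Olivia
Missing icon   | NULL  
Wrong timezone | Olivia
Off by one     | Tina  
Wrong total    | Tina  
Crash on save  | NULL  


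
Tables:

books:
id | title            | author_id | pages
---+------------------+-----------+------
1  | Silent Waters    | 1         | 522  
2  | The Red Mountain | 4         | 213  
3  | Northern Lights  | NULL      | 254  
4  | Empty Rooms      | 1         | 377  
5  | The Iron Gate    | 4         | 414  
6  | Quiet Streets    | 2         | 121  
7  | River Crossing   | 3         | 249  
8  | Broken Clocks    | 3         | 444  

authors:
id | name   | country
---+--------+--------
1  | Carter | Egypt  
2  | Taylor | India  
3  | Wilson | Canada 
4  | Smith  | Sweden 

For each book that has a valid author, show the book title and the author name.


INNER JOIN keeps only books rows whose author_id matches an id in authors. Walk through each book:
  - book 1 (Silent Waters): author_id=1 -> matches Carter
  - book 2 (The Red Mountain): author_id=4 -> matches Smith
  - book 3 (Northern Lights): author_id=NULL, no match -> dropped
  - book 4 (Empty Rooms): author_id=1 -> matches Carter
  - book 5 (The Iron Gate): author_id=4 -> matches Smith
  - book 6 (Quiet Streets): author_id=2 -> matches Taylor
  - book 7 (River Crossing): author_id=3 -> matches Wilson
  - book 8 (Broken Clocks): author_id=3 -> matches Wilson
So 1 of 8 rows is dropped.

SQL:
SELECT a.title, b.name AS author
FROM books a
INNER JOIN authors b ON a.author_id = b.id

Result:
title            | author
-----------------+-------
Silent Waters    | Carter
The Red Mountain | Smith 
Empty Rooms      | Carter
The Iron Gate    | Smith 
Quiet Streets    | Taylor
River Crossing   | Wilson
Broken Clocks    | Wilson
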